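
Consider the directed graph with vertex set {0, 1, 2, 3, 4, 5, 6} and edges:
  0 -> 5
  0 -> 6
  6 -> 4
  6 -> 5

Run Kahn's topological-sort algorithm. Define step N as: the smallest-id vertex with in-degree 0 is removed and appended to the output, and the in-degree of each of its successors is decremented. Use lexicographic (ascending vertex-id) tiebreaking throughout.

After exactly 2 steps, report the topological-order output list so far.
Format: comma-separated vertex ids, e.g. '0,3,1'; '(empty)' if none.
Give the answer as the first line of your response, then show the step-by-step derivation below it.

0,1

step 1: output 0; order=[0]; indeg=(0,0,0,0,1,1,0)
step 2: output 1; order=[0,1]; indeg=(0,0,0,0,1,1,0)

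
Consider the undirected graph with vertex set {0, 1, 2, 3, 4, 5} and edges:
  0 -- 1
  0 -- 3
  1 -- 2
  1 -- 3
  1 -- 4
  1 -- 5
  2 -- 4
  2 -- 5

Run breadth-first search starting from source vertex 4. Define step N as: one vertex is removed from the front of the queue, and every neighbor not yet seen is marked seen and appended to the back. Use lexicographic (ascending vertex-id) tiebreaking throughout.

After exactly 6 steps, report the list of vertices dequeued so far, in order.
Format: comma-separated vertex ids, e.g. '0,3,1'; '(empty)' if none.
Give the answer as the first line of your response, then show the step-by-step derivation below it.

4,1,2,0,3,5

step 1: dequeue 4; queue=[1,2]; order=4
step 2: dequeue 1; queue=[2,0,3,5]; order=4,1
step 3: dequeue 2; queue=[0,3,5]; order=4,1,2
step 4: dequeue 0; queue=[3,5]; order=4,1,2,0
step 5: dequeue 3; queue=[5]; order=4,1,2,0,3
step 6: dequeue 5; queue=[(empty)]; order=4,1,2,0,3,5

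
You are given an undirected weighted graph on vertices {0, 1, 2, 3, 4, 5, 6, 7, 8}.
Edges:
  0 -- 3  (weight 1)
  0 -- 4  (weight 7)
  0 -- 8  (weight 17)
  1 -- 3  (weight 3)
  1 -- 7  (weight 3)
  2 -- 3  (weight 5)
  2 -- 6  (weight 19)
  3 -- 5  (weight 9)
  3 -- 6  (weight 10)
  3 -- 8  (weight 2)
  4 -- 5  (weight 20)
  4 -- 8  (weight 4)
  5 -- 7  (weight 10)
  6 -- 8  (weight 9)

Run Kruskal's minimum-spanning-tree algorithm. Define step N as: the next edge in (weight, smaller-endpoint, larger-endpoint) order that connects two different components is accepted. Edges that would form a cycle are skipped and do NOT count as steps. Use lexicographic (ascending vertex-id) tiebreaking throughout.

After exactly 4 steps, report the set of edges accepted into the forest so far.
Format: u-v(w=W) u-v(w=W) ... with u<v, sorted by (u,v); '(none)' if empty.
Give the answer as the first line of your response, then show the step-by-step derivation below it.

0-3(w=1) 1-3(w=3) 1-7(w=3) 3-8(w=2)

step 1: add edge 0-3 (w=1); MST = {0-3(w=1)}
step 2: add edge 3-8 (w=2); MST = {0-3(w=1) 3-8(w=2)}
step 3: add edge 1-3 (w=3); MST = {0-3(w=1) 1-3(w=3) 3-8(w=2)}
step 4: add edge 1-7 (w=3); MST = {0-3(w=1) 1-3(w=3) 1-7(w=3) 3-8(w=2)}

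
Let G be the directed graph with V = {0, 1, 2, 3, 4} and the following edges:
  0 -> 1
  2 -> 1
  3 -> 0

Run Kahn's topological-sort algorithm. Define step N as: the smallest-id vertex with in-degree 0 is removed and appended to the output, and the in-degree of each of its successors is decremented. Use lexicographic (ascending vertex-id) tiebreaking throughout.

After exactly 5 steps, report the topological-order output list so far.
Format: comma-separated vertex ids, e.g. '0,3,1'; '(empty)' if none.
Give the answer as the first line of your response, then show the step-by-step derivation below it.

2,3,0,1,4

step 1: output 2; order=[2]; indeg=(1,1,0,0,0)
step 2: output 3; order=[2,3]; indeg=(0,1,0,0,0)
step 3: output 0; order=[2,3,0]; indeg=(0,0,0,0,0)
step 4: output 1; order=[2,3,0,1]; indeg=(0,0,0,0,0)
step 5: output 4; order=[2,3,0,1,4]; indeg=(0,0,0,0,0)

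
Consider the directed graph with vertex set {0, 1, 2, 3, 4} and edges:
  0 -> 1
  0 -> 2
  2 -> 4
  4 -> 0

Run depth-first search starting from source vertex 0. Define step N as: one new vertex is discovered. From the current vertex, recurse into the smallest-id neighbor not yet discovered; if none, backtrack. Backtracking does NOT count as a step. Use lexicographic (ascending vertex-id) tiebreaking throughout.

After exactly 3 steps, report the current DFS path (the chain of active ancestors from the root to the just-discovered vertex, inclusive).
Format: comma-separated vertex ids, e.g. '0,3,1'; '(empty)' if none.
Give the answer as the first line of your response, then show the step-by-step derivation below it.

0,2

step 1: discover 0; path=0; order=0
step 2: discover 1; path=0>1; order=0,1
step 3: discover 2; path=0>2; order=0,1,2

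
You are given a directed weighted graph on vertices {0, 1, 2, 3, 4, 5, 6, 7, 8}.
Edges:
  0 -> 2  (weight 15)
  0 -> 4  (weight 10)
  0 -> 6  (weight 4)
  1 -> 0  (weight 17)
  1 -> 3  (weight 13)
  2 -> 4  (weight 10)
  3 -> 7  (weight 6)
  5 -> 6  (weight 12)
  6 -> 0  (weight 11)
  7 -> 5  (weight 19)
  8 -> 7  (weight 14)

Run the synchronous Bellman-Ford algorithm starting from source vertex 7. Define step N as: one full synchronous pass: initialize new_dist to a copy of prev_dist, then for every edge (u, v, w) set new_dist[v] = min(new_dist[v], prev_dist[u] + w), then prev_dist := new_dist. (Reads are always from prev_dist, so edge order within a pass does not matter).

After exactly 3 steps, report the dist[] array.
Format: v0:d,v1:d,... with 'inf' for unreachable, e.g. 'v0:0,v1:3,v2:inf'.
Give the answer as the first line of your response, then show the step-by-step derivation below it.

v0:42,v1:inf,v2:inf,v3:inf,v4:inf,v5:19,v6:31,v7:0,v8:inf

step 1: dist = v0:inf,v1:inf,v2:inf,v3:inf,v4:inf,v5:19,v6:inf,v7:0,v8:inf
step 2: dist = v0:inf,v1:inf,v2:inf,v3:inf,v4:inf,v5:19,v6:31,v7:0,v8:inf
step 3: dist = v0:42,v1:inf,v2:inf,v3:inf,v4:inf,v5:19,v6:31,v7:0,v8:inf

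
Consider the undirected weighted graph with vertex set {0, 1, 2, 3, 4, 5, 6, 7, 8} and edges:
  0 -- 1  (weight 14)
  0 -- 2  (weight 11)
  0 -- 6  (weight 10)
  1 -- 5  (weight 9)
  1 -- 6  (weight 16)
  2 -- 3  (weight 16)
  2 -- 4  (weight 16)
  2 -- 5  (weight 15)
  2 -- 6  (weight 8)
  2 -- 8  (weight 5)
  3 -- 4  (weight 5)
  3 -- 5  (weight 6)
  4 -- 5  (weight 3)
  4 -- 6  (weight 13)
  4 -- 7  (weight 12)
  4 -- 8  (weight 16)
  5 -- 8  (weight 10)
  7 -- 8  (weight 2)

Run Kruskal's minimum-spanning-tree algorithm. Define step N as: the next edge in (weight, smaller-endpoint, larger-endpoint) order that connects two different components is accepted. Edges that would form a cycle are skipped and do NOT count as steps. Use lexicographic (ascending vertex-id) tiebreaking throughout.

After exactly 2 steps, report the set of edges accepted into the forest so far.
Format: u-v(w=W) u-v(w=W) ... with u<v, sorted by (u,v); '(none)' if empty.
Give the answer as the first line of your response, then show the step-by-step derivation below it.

4-5(w=3) 7-8(w=2)

step 1: add edge 7-8 (w=2); MST = {7-8(w=2)}
step 2: add edge 4-5 (w=3); MST = {4-5(w=3) 7-8(w=2)}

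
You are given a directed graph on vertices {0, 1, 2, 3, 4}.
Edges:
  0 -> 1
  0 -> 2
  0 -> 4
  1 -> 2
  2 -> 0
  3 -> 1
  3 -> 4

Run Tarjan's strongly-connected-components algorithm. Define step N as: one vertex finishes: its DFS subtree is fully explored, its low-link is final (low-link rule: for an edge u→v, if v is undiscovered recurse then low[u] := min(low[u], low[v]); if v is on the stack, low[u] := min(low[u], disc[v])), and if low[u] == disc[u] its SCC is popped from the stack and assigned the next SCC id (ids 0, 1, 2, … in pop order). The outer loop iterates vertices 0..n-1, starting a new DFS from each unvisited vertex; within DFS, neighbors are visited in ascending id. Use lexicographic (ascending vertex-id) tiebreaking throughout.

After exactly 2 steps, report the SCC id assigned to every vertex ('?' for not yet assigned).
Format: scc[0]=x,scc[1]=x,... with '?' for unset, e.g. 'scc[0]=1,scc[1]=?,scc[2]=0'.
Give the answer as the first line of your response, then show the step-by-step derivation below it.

scc[0]=?,scc[1]=?,scc[2]=?,scc[3]=?,scc[4]=?

step 1: low=(low[0]=0,low[1]=1,low[2]=0,low[3]=?,low[4]=?); scc=(scc[0]=?,scc[1]=?,scc[2]=?,scc[3]=?,scc[4]=?)
step 2: low=(low[0]=0,low[1]=0,low[2]=0,low[3]=?,low[4]=?); scc=(scc[0]=?,scc[1]=?,scc[2]=?,scc[3]=?,scc[4]=?)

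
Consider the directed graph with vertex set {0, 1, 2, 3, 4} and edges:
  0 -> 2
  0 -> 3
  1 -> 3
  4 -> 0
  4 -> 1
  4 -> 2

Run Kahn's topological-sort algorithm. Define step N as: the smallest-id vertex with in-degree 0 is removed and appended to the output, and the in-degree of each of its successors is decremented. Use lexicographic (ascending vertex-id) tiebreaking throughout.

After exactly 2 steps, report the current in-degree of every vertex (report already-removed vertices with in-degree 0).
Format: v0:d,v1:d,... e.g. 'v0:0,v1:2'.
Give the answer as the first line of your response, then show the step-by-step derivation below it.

v0:0,v1:0,v2:0,v3:1,v4:0

step 1: output 4; order=[4]; indeg=(0,0,1,2,0)
step 2: output 0; order=[4,0]; indeg=(0,0,0,1,0)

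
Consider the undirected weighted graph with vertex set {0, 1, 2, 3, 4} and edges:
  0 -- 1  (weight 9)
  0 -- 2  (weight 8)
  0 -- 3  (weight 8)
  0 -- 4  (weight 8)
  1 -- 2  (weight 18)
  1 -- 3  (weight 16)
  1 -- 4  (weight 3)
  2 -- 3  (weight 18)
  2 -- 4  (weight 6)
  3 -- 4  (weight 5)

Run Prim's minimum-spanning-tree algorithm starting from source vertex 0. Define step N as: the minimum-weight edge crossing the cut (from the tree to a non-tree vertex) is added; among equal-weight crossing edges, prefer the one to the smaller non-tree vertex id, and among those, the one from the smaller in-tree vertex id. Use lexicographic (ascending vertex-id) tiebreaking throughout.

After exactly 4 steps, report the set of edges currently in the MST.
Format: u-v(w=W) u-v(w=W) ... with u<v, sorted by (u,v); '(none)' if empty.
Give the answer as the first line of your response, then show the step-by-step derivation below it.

0-2(w=8) 1-4(w=3) 2-4(w=6) 3-4(w=5)

step 1: add edge 0-2 (w=8); MST = {0-2(w=8)}
step 2: add edge 2-4 (w=6); MST = {0-2(w=8) 2-4(w=6)}
step 3: add edge 1-4 (w=3); MST = {0-2(w=8) 1-4(w=3) 2-4(w=6)}
step 4: add edge 3-4 (w=5); MST = {0-2(w=8) 1-4(w=3) 2-4(w=6) 3-4(w=5)}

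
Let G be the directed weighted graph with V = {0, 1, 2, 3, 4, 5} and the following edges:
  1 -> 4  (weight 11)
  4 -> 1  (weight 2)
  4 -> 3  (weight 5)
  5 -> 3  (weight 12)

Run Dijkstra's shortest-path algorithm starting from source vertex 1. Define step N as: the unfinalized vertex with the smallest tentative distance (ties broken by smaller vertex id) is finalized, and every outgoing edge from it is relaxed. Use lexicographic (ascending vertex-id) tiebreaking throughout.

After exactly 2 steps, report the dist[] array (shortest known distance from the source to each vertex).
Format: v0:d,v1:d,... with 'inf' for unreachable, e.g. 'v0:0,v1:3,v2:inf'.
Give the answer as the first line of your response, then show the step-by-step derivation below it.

v0:inf,v1:0,v2:inf,v3:16,v4:11,v5:inf

step 1: dist = v0:inf,v1:0,v2:inf,v3:inf,v4:11,v5:inf
step 2: dist = v0:inf,v1:0,v2:inf,v3:16,v4:11,v5:inf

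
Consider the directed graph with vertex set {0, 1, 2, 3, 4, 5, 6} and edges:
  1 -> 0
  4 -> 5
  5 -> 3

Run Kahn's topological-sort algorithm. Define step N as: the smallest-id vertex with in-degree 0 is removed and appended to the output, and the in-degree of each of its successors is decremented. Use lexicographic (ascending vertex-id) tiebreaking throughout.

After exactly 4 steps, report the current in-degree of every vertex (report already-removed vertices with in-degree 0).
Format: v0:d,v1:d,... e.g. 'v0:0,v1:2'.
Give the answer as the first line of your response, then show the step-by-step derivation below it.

v0:0,v1:0,v2:0,v3:1,v4:0,v5:0,v6:0

step 1: output 1; order=[1]; indeg=(0,0,0,1,0,1,0)
step 2: output 0; order=[1,0]; indeg=(0,0,0,1,0,1,0)
step 3: output 2; order=[1,0,2]; indeg=(0,0,0,1,0,1,0)
step 4: output 4; order=[1,0,2,4]; indeg=(0,0,0,1,0,0,0)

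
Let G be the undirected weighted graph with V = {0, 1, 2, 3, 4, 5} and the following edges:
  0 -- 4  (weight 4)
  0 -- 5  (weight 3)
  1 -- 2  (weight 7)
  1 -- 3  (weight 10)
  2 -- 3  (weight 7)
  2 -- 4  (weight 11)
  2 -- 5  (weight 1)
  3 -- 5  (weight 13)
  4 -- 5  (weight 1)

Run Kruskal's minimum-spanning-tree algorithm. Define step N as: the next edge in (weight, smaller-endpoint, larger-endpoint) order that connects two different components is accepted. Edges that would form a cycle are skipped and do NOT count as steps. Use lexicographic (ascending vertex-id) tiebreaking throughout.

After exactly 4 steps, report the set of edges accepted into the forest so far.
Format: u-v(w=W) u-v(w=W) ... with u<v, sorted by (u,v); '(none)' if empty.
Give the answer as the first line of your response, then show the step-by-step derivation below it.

0-5(w=3) 1-2(w=7) 2-5(w=1) 4-5(w=1)

step 1: add edge 2-5 (w=1); MST = {2-5(w=1)}
step 2: add edge 4-5 (w=1); MST = {2-5(w=1) 4-5(w=1)}
step 3: add edge 0-5 (w=3); MST = {0-5(w=3) 2-5(w=1) 4-5(w=1)}
step 4: add edge 1-2 (w=7); MST = {0-5(w=3) 1-2(w=7) 2-5(w=1) 4-5(w=1)}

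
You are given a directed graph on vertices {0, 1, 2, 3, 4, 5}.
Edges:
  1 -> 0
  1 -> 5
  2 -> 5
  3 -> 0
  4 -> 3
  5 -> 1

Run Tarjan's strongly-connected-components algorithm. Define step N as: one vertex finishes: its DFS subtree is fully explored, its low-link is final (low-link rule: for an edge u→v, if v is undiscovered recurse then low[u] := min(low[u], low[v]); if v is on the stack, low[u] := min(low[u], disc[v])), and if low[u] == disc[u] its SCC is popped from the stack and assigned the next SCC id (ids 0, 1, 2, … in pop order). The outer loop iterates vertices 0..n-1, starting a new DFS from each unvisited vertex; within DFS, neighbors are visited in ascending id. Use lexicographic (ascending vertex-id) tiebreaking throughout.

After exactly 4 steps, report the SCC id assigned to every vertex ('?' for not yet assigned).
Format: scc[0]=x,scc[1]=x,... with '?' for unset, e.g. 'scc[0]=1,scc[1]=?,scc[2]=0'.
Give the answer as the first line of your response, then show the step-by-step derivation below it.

scc[0]=0,scc[1]=1,scc[2]=2,scc[3]=?,scc[4]=?,scc[5]=1

step 1: low=(low[0]=0,low[1]=?,low[2]=?,low[3]=?,low[4]=?,low[5]=?); scc=(scc[0]=0,scc[1]=?,scc[2]=?,scc[3]=?,scc[4]=?,scc[5]=?)
step 2: low=(low[0]=0,low[1]=1,low[2]=?,low[3]=?,low[4]=?,low[5]=1); scc=(scc[0]=0,scc[1]=?,scc[2]=?,scc[3]=?,scc[4]=?,scc[5]=?)
step 3: low=(low[0]=0,low[1]=1,low[2]=?,low[3]=?,low[4]=?,low[5]=1); scc=(scc[0]=0,scc[1]=1,scc[2]=?,scc[3]=?,scc[4]=?,scc[5]=1)
step 4: low=(low[0]=0,low[1]=1,low[2]=3,low[3]=?,low[4]=?,low[5]=1); scc=(scc[0]=0,scc[1]=1,scc[2]=2,scc[3]=?,scc[4]=?,scc[5]=1)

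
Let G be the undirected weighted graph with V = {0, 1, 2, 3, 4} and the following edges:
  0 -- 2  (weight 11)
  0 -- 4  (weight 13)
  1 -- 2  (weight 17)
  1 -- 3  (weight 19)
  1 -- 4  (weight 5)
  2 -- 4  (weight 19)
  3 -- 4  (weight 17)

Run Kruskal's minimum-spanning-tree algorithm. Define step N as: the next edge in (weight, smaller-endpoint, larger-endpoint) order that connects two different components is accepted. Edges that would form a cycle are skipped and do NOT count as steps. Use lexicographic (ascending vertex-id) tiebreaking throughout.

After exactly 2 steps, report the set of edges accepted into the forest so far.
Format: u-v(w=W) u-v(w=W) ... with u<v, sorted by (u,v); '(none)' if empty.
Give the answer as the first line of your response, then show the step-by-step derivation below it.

0-2(w=11) 1-4(w=5)

step 1: add edge 1-4 (w=5); MST = {1-4(w=5)}
step 2: add edge 0-2 (w=11); MST = {0-2(w=11) 1-4(w=5)}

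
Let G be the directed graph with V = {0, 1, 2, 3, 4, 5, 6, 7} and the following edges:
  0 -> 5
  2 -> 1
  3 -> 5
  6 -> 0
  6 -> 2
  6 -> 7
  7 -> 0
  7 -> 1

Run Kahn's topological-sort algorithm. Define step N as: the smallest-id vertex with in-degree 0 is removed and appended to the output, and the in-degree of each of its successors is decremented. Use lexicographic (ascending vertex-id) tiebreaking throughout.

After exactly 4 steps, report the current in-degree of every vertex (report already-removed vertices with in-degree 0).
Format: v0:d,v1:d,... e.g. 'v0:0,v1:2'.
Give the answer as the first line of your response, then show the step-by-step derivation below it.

v0:1,v1:1,v2:0,v3:0,v4:0,v5:1,v6:0,v7:0

step 1: output 3; order=[3]; indeg=(2,2,1,0,0,1,0,1)
step 2: output 4; order=[3,4]; indeg=(2,2,1,0,0,1,0,1)
step 3: output 6; order=[3,4,6]; indeg=(1,2,0,0,0,1,0,0)
step 4: output 2; order=[3,4,6,2]; indeg=(1,1,0,0,0,1,0,0)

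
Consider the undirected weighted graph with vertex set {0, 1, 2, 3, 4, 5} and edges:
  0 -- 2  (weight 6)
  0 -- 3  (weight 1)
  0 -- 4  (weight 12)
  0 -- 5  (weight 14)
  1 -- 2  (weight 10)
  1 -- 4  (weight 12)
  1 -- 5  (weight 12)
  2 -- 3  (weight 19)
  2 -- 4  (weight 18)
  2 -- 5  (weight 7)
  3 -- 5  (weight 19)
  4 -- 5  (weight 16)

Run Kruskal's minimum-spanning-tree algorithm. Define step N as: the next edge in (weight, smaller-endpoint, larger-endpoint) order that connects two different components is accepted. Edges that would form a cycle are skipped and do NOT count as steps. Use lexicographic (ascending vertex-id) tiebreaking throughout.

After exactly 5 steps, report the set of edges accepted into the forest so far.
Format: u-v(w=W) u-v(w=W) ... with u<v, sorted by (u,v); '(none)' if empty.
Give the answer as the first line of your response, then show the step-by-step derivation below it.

0-2(w=6) 0-3(w=1) 0-4(w=12) 1-2(w=10) 2-5(w=7)

step 1: add edge 0-3 (w=1); MST = {0-3(w=1)}
step 2: add edge 0-2 (w=6); MST = {0-2(w=6) 0-3(w=1)}
step 3: add edge 2-5 (w=7); MST = {0-2(w=6) 0-3(w=1) 2-5(w=7)}
step 4: add edge 1-2 (w=10); MST = {0-2(w=6) 0-3(w=1) 1-2(w=10) 2-5(w=7)}
step 5: add edge 0-4 (w=12); MST = {0-2(w=6) 0-3(w=1) 0-4(w=12) 1-2(w=10) 2-5(w=7)}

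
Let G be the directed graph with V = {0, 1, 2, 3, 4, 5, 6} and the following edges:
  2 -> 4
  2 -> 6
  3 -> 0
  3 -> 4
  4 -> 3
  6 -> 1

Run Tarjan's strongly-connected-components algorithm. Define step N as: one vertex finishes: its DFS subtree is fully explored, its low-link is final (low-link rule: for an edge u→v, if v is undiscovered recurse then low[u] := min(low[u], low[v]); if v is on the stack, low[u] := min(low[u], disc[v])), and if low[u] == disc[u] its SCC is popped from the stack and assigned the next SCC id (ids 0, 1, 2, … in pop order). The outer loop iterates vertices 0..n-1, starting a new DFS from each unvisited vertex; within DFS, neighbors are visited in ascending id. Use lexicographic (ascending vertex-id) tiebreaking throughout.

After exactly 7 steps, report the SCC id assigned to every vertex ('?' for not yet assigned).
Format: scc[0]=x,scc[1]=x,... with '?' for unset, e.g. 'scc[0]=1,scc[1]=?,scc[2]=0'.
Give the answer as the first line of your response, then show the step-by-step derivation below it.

scc[0]=0,scc[1]=1,scc[2]=4,scc[3]=2,scc[4]=2,scc[5]=5,scc[6]=3

step 1: low=(low[0]=0,low[1]=?,low[2]=?,low[3]=?,low[4]=?,low[5]=?,low[6]=?); scc=(scc[0]=0,scc[1]=?,scc[2]=?,scc[3]=?,scc[4]=?,scc[5]=?,scc[6]=?)
step 2: low=(low[0]=0,low[1]=1,low[2]=?,low[3]=?,low[4]=?,low[5]=?,low[6]=?); scc=(scc[0]=0,scc[1]=1,scc[2]=?,scc[3]=?,scc[4]=?,scc[5]=?,scc[6]=?)
step 3: low=(low[0]=0,low[1]=1,low[2]=2,low[3]=3,low[4]=3,low[5]=?,low[6]=?); scc=(scc[0]=0,scc[1]=1,scc[2]=?,scc[3]=?,scc[4]=?,scc[5]=?,scc[6]=?)
step 4: low=(low[0]=0,low[1]=1,low[2]=2,low[3]=3,low[4]=3,low[5]=?,low[6]=?); scc=(scc[0]=0,scc[1]=1,scc[2]=?,scc[3]=2,scc[4]=2,scc[5]=?,scc[6]=?)
step 5: low=(low[0]=0,low[1]=1,low[2]=2,low[3]=3,low[4]=3,low[5]=?,low[6]=5); scc=(scc[0]=0,scc[1]=1,scc[2]=?,scc[3]=2,scc[4]=2,scc[5]=?,scc[6]=3)
step 6: low=(low[0]=0,low[1]=1,low[2]=2,low[3]=3,low[4]=3,low[5]=?,low[6]=5); scc=(scc[0]=0,scc[1]=1,scc[2]=4,scc[3]=2,scc[4]=2,scc[5]=?,scc[6]=3)
step 7: low=(low[0]=0,low[1]=1,low[2]=2,low[3]=3,low[4]=3,low[5]=6,low[6]=5); scc=(scc[0]=0,scc[1]=1,scc[2]=4,scc[3]=2,scc[4]=2,scc[5]=5,scc[6]=3)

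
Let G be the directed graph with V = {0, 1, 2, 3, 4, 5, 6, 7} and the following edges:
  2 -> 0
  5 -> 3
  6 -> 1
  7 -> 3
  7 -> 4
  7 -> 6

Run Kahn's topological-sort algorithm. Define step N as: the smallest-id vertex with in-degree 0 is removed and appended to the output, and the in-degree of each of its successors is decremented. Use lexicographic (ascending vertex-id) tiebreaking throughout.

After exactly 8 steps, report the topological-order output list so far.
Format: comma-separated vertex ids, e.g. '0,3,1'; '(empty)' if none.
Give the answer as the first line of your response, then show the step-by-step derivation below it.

2,0,5,7,3,4,6,1

step 1: output 2; order=[2]; indeg=(0,1,0,2,1,0,1,0)
step 2: output 0; order=[2,0]; indeg=(0,1,0,2,1,0,1,0)
step 3: output 5; order=[2,0,5]; indeg=(0,1,0,1,1,0,1,0)
step 4: output 7; order=[2,0,5,7]; indeg=(0,1,0,0,0,0,0,0)
step 5: output 3; order=[2,0,5,7,3]; indeg=(0,1,0,0,0,0,0,0)
step 6: output 4; order=[2,0,5,7,3,4]; indeg=(0,1,0,0,0,0,0,0)
step 7: output 6; order=[2,0,5,7,3,4,6]; indeg=(0,0,0,0,0,0,0,0)
step 8: output 1; order=[2,0,5,7,3,4,6,1]; indeg=(0,0,0,0,0,0,0,0)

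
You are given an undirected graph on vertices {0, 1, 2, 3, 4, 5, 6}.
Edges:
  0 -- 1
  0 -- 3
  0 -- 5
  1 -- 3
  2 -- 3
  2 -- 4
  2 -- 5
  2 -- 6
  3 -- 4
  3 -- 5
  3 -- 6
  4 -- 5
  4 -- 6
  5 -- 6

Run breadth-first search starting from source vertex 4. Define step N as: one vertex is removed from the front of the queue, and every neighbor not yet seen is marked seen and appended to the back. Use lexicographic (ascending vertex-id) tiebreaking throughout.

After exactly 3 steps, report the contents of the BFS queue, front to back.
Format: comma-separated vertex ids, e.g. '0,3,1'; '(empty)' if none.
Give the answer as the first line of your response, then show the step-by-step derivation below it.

5,6,0,1

step 1: dequeue 4; queue=[2,3,5,6]; order=4
step 2: dequeue 2; queue=[3,5,6]; order=4,2
step 3: dequeue 3; queue=[5,6,0,1]; order=4,2,3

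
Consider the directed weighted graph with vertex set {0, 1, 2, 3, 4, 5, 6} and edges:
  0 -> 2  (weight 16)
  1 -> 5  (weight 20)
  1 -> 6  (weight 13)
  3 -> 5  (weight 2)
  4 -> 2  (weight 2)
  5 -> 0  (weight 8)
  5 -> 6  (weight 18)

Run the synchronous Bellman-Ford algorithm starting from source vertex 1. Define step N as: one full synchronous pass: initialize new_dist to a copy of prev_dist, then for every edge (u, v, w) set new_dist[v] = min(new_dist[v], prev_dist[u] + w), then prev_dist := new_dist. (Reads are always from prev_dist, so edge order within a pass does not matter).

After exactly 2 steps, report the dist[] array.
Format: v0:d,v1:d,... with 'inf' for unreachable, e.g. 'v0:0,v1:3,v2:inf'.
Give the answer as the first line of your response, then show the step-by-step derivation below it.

v0:28,v1:0,v2:inf,v3:inf,v4:inf,v5:20,v6:13

step 1: dist = v0:inf,v1:0,v2:inf,v3:inf,v4:inf,v5:20,v6:13
step 2: dist = v0:28,v1:0,v2:inf,v3:inf,v4:inf,v5:20,v6:13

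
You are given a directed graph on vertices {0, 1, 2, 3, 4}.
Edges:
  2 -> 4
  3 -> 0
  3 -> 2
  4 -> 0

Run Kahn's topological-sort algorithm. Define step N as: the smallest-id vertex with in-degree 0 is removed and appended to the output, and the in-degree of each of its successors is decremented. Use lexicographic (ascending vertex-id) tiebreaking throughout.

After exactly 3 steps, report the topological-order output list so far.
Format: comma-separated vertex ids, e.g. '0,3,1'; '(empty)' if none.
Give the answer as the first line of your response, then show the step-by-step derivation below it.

1,3,2

step 1: output 1; order=[1]; indeg=(2,0,1,0,1)
step 2: output 3; order=[1,3]; indeg=(1,0,0,0,1)
step 3: output 2; order=[1,3,2]; indeg=(1,0,0,0,0)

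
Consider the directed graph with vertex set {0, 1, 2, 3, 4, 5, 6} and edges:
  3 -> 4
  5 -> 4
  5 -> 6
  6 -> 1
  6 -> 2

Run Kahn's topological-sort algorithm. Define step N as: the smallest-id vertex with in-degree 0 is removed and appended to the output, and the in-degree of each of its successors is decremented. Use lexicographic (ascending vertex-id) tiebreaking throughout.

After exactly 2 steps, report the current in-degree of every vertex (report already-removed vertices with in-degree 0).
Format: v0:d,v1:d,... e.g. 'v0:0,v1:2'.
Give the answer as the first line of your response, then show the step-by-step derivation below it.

v0:0,v1:1,v2:1,v3:0,v4:1,v5:0,v6:1

step 1: output 0; order=[0]; indeg=(0,1,1,0,2,0,1)
step 2: output 3; order=[0,3]; indeg=(0,1,1,0,1,0,1)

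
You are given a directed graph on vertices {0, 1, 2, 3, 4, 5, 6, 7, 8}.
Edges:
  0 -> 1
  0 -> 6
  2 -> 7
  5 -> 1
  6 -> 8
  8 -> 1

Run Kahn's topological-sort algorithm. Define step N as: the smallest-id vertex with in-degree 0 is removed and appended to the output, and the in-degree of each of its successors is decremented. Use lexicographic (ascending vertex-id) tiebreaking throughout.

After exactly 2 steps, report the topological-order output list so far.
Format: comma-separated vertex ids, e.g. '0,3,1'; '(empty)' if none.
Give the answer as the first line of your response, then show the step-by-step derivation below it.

0,2

step 1: output 0; order=[0]; indeg=(0,2,0,0,0,0,0,1,1)
step 2: output 2; order=[0,2]; indeg=(0,2,0,0,0,0,0,0,1)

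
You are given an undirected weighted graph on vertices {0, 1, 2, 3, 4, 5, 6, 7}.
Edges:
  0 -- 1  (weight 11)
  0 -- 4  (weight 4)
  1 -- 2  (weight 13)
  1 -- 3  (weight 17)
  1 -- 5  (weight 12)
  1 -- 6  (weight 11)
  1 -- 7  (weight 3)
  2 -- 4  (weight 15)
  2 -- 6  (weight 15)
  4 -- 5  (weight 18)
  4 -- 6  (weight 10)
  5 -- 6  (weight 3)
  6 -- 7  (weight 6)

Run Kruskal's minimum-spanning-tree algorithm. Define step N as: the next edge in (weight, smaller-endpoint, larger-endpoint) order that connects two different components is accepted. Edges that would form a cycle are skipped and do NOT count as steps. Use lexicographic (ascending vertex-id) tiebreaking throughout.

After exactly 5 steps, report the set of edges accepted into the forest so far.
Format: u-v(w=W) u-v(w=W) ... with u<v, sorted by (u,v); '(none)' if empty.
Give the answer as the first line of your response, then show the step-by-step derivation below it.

0-4(w=4) 1-7(w=3) 4-6(w=10) 5-6(w=3) 6-7(w=6)

step 1: add edge 1-7 (w=3); MST = {1-7(w=3)}
step 2: add edge 5-6 (w=3); MST = {1-7(w=3) 5-6(w=3)}
step 3: add edge 0-4 (w=4); MST = {0-4(w=4) 1-7(w=3) 5-6(w=3)}
step 4: add edge 6-7 (w=6); MST = {0-4(w=4) 1-7(w=3) 5-6(w=3) 6-7(w=6)}
step 5: add edge 4-6 (w=10); MST = {0-4(w=4) 1-7(w=3) 4-6(w=10) 5-6(w=3) 6-7(w=6)}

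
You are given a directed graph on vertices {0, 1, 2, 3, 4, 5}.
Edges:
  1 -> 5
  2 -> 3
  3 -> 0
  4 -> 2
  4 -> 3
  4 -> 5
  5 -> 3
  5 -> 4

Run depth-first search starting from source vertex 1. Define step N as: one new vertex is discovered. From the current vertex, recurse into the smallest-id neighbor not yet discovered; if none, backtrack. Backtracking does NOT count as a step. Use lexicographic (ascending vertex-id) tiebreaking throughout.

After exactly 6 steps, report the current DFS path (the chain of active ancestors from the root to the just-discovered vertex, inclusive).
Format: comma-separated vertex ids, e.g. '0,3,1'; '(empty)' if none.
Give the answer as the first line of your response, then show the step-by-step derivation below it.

1,5,4,2

step 1: discover 1; path=1; order=1
step 2: discover 5; path=1>5; order=1,5
step 3: discover 3; path=1>5>3; order=1,5,3
step 4: discover 0; path=1>5>3>0; order=1,5,3,0
step 5: discover 4; path=1>5>4; order=1,5,3,0,4
step 6: discover 2; path=1>5>4>2; order=1,5,3,0,4,2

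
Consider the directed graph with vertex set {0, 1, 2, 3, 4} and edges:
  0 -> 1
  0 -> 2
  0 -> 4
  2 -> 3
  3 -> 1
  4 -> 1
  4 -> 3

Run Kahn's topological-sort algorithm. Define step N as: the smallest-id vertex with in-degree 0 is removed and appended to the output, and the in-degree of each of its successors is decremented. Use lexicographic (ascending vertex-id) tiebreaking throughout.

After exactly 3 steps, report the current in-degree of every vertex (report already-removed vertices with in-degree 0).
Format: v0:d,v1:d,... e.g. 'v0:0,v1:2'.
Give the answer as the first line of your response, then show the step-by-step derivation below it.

v0:0,v1:1,v2:0,v3:0,v4:0

step 1: output 0; order=[0]; indeg=(0,2,0,2,0)
step 2: output 2; order=[0,2]; indeg=(0,2,0,1,0)
step 3: output 4; order=[0,2,4]; indeg=(0,1,0,0,0)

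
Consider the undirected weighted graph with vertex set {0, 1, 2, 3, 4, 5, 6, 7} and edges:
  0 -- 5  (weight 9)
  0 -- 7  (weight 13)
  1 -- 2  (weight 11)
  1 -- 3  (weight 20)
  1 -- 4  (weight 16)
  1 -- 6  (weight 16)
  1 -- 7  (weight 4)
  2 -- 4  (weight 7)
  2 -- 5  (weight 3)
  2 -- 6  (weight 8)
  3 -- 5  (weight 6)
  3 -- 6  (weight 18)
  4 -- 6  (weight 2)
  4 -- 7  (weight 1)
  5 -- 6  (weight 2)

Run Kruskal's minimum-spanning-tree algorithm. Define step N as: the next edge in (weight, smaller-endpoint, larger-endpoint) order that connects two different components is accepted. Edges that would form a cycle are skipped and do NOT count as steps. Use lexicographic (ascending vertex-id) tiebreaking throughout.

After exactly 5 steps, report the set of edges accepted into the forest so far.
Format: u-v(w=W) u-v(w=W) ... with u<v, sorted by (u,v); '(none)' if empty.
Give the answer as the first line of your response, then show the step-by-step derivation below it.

1-7(w=4) 2-5(w=3) 4-6(w=2) 4-7(w=1) 5-6(w=2)

step 1: add edge 4-7 (w=1); MST = {4-7(w=1)}
step 2: add edge 4-6 (w=2); MST = {4-6(w=2) 4-7(w=1)}
step 3: add edge 5-6 (w=2); MST = {4-6(w=2) 4-7(w=1) 5-6(w=2)}
step 4: add edge 2-5 (w=3); MST = {2-5(w=3) 4-6(w=2) 4-7(w=1) 5-6(w=2)}
step 5: add edge 1-7 (w=4); MST = {1-7(w=4) 2-5(w=3) 4-6(w=2) 4-7(w=1) 5-6(w=2)}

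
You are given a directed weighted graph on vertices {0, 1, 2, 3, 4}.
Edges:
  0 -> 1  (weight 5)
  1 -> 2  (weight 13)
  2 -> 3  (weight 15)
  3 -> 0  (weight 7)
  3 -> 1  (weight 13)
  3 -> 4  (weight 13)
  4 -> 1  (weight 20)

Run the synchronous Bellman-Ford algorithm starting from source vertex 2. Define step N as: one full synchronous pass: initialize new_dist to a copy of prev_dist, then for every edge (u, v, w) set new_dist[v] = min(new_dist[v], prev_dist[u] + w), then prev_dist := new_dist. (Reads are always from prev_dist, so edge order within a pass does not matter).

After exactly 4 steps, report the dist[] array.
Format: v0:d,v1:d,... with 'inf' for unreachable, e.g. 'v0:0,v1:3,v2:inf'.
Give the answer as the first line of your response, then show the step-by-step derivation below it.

v0:22,v1:27,v2:0,v3:15,v4:28

step 1: dist = v0:inf,v1:inf,v2:0,v3:15,v4:inf
step 2: dist = v0:22,v1:28,v2:0,v3:15,v4:28
step 3: dist = v0:22,v1:27,v2:0,v3:15,v4:28
step 4: dist = v0:22,v1:27,v2:0,v3:15,v4:28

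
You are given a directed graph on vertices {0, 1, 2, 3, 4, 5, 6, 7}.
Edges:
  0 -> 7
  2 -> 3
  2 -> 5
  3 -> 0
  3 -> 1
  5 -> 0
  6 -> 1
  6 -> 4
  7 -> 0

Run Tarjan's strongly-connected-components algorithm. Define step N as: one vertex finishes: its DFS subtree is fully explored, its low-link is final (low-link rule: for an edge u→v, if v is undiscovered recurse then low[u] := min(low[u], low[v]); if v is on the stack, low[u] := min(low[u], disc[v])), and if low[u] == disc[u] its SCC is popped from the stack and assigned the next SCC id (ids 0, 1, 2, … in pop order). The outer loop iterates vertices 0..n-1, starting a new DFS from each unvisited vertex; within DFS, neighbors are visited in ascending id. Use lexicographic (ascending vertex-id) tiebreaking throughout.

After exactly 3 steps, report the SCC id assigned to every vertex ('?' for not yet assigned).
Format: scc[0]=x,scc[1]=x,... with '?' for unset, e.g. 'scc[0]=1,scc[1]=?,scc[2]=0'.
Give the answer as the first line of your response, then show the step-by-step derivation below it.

scc[0]=0,scc[1]=1,scc[2]=?,scc[3]=?,scc[4]=?,scc[5]=?,scc[6]=?,scc[7]=0

step 1: low=(low[0]=0,low[1]=?,low[2]=?,low[3]=?,low[4]=?,low[5]=?,low[6]=?,low[7]=0); scc=(scc[0]=?,scc[1]=?,scc[2]=?,scc[3]=?,scc[4]=?,scc[5]=?,scc[6]=?,scc[7]=?)
step 2: low=(low[0]=0,low[1]=?,low[2]=?,low[3]=?,low[4]=?,low[5]=?,low[6]=?,low[7]=0); scc=(scc[0]=0,scc[1]=?,scc[2]=?,scc[3]=?,scc[4]=?,scc[5]=?,scc[6]=?,scc[7]=0)
step 3: low=(low[0]=0,low[1]=2,low[2]=?,low[3]=?,low[4]=?,low[5]=?,low[6]=?,low[7]=0); scc=(scc[0]=0,scc[1]=1,scc[2]=?,scc[3]=?,scc[4]=?,scc[5]=?,scc[6]=?,scc[7]=0)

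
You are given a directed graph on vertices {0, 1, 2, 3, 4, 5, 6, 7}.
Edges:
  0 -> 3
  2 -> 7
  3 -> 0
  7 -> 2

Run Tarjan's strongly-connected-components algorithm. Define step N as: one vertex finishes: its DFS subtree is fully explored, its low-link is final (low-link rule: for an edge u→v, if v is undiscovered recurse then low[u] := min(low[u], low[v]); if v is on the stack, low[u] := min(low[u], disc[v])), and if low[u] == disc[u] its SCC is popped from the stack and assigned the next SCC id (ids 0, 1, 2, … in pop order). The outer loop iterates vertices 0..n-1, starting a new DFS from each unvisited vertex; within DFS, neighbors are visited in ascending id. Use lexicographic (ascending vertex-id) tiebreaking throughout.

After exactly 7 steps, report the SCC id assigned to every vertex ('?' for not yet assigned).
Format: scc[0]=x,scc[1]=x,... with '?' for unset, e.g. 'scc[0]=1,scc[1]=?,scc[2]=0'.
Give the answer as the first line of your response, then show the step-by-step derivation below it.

scc[0]=0,scc[1]=1,scc[2]=2,scc[3]=0,scc[4]=3,scc[5]=4,scc[6]=?,scc[7]=2

step 1: low=(low[0]=0,low[1]=?,low[2]=?,low[3]=0,low[4]=?,low[5]=?,low[6]=?,low[7]=?); scc=(scc[0]=?,scc[1]=?,scc[2]=?,scc[3]=?,scc[4]=?,scc[5]=?,scc[6]=?,scc[7]=?)
step 2: low=(low[0]=0,low[1]=?,low[2]=?,low[3]=0,low[4]=?,low[5]=?,low[6]=?,low[7]=?); scc=(scc[0]=0,scc[1]=?,scc[2]=?,scc[3]=0,scc[4]=?,scc[5]=?,scc[6]=?,scc[7]=?)
step 3: low=(low[0]=0,low[1]=2,low[2]=?,low[3]=0,low[4]=?,low[5]=?,low[6]=?,low[7]=?); scc=(scc[0]=0,scc[1]=1,scc[2]=?,scc[3]=0,scc[4]=?,scc[5]=?,scc[6]=?,scc[7]=?)
step 4: low=(low[0]=0,low[1]=2,low[2]=3,low[3]=0,low[4]=?,low[5]=?,low[6]=?,low[7]=3); scc=(scc[0]=0,scc[1]=1,scc[2]=?,scc[3]=0,scc[4]=?,scc[5]=?,scc[6]=?,scc[7]=?)
step 5: low=(low[0]=0,low[1]=2,low[2]=3,low[3]=0,low[4]=?,low[5]=?,low[6]=?,low[7]=3); scc=(scc[0]=0,scc[1]=1,scc[2]=2,scc[3]=0,scc[4]=?,scc[5]=?,scc[6]=?,scc[7]=2)
step 6: low=(low[0]=0,low[1]=2,low[2]=3,low[3]=0,low[4]=5,low[5]=?,low[6]=?,low[7]=3); scc=(scc[0]=0,scc[1]=1,scc[2]=2,scc[3]=0,scc[4]=3,scc[5]=?,scc[6]=?,scc[7]=2)
step 7: low=(low[0]=0,low[1]=2,low[2]=3,low[3]=0,low[4]=5,low[5]=6,low[6]=?,low[7]=3); scc=(scc[0]=0,scc[1]=1,scc[2]=2,scc[3]=0,scc[4]=3,scc[5]=4,scc[6]=?,scc[7]=2)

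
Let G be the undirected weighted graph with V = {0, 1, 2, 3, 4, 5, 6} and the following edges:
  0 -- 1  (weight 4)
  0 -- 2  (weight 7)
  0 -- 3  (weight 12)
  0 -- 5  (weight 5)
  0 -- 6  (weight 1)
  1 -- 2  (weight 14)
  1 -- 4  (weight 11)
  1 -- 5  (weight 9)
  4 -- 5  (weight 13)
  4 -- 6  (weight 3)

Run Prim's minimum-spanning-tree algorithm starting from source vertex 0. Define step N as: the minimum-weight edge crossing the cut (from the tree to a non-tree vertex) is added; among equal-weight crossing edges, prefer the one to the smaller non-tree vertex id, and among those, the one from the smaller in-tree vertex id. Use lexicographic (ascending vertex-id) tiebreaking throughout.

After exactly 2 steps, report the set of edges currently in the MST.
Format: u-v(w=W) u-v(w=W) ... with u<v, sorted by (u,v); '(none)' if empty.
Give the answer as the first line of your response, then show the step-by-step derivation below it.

0-6(w=1) 4-6(w=3)

step 1: add edge 0-6 (w=1); MST = {0-6(w=1)}
step 2: add edge 4-6 (w=3); MST = {0-6(w=1) 4-6(w=3)}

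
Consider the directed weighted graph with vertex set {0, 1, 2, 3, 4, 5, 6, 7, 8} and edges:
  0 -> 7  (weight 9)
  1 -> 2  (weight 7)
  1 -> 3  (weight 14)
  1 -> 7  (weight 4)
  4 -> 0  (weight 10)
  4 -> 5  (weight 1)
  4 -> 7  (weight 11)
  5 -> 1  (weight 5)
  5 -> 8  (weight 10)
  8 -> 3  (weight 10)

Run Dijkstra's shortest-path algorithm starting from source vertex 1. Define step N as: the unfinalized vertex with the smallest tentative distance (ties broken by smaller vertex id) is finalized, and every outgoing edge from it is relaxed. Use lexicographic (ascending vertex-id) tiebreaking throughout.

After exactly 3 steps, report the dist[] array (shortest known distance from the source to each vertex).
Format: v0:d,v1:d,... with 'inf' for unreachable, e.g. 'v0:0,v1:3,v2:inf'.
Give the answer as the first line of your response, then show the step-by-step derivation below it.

v0:inf,v1:0,v2:7,v3:14,v4:inf,v5:inf,v6:inf,v7:4,v8:inf

step 1: dist = v0:inf,v1:0,v2:7,v3:14,v4:inf,v5:inf,v6:inf,v7:4,v8:inf
step 2: dist = v0:inf,v1:0,v2:7,v3:14,v4:inf,v5:inf,v6:inf,v7:4,v8:inf
step 3: dist = v0:inf,v1:0,v2:7,v3:14,v4:inf,v5:inf,v6:inf,v7:4,v8:inf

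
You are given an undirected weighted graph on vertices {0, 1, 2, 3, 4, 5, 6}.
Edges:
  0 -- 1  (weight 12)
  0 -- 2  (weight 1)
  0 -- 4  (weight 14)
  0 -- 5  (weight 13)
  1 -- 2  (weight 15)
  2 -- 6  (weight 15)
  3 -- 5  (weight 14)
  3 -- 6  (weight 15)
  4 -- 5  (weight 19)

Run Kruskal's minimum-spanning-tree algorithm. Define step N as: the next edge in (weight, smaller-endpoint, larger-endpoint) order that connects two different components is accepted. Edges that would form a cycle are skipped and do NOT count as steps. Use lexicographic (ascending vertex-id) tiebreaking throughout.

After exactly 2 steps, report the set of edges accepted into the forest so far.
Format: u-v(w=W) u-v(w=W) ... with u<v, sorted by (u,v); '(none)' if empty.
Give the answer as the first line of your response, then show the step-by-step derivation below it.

0-1(w=12) 0-2(w=1)

step 1: add edge 0-2 (w=1); MST = {0-2(w=1)}
step 2: add edge 0-1 (w=12); MST = {0-1(w=12) 0-2(w=1)}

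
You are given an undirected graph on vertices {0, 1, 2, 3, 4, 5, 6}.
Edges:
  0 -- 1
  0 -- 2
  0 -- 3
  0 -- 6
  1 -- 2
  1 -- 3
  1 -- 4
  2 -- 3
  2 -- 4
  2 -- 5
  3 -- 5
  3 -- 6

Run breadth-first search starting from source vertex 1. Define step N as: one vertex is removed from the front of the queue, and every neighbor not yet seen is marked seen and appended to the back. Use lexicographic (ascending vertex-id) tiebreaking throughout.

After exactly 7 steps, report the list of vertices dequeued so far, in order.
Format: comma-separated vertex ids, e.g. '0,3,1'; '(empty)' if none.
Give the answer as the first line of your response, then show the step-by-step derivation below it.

1,0,2,3,4,6,5

step 1: dequeue 1; queue=[0,2,3,4]; order=1
step 2: dequeue 0; queue=[2,3,4,6]; order=1,0
step 3: dequeue 2; queue=[3,4,6,5]; order=1,0,2
step 4: dequeue 3; queue=[4,6,5]; order=1,0,2,3
step 5: dequeue 4; queue=[6,5]; order=1,0,2,3,4
step 6: dequeue 6; queue=[5]; order=1,0,2,3,4,6
step 7: dequeue 5; queue=[(empty)]; order=1,0,2,3,4,6,5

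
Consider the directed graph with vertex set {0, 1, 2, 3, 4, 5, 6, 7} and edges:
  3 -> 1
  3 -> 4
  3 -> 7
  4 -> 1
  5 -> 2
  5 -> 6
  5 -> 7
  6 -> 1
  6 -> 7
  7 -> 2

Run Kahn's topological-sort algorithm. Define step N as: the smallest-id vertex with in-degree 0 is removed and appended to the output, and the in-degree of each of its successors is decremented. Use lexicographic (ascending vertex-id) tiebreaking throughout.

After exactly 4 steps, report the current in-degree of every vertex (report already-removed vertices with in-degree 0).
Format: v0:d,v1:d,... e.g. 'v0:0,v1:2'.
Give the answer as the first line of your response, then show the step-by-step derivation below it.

v0:0,v1:1,v2:1,v3:0,v4:0,v5:0,v6:0,v7:1

step 1: output 0; order=[0]; indeg=(0,3,2,0,1,0,1,3)
step 2: output 3; order=[0,3]; indeg=(0,2,2,0,0,0,1,2)
step 3: output 4; order=[0,3,4]; indeg=(0,1,2,0,0,0,1,2)
step 4: output 5; order=[0,3,4,5]; indeg=(0,1,1,0,0,0,0,1)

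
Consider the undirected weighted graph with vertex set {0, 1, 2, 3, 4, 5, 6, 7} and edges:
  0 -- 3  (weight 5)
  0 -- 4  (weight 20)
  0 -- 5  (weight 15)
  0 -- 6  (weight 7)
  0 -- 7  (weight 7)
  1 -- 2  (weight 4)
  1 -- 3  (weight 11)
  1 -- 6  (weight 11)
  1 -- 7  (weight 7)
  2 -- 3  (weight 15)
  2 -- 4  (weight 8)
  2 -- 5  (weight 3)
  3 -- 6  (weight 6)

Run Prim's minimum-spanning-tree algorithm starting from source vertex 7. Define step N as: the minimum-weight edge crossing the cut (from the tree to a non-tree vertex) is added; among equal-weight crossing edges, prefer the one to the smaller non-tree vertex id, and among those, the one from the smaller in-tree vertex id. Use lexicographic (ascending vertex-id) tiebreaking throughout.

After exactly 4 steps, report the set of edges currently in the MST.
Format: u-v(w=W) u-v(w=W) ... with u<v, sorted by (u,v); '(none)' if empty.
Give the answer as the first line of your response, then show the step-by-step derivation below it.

0-3(w=5) 0-7(w=7) 1-7(w=7) 3-6(w=6)

step 1: add edge 0-7 (w=7); MST = {0-7(w=7)}
step 2: add edge 0-3 (w=5); MST = {0-3(w=5) 0-7(w=7)}
step 3: add edge 3-6 (w=6); MST = {0-3(w=5) 0-7(w=7) 3-6(w=6)}
step 4: add edge 1-7 (w=7); MST = {0-3(w=5) 0-7(w=7) 1-7(w=7) 3-6(w=6)}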